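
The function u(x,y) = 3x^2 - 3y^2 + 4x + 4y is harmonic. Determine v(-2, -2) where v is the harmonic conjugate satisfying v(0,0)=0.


Step 1: v_x = -u_y = 6y - 4
Step 2: v_y = u_x = 6x + 4
Step 3: v = 6xy - 4x + 4y + C
Step 4: v(0,0) = 0 => C = 0
Step 5: v(-2, -2) = 24

24


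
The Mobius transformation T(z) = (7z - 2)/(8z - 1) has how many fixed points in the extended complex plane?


Step 1: Fixed points satisfy T(z) = z
Step 2: 8z^2 - 8z + 2 = 0
Step 3: Discriminant = (-8)^2 - 4*8*2 = 0
Step 4: Number of fixed points = 1

1


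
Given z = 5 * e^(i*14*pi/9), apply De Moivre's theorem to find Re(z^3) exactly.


Step 1: By De Moivre's theorem, z^3 = 5^3 * e^(i*3*14*pi/9) = 125 * (cos(14*pi/3) + i*sin(14*pi/3))
Step 2: |z|^3 = 5^3 = 125
Step 3: Reduce the angle mod 2*pi: 14*pi/3 - 4*pi = 2*pi/3
Step 4: cos(2*pi/3) = -1/2
Step 5: Re(z^3) = 125 * (-1/2) = -125/2

-125/2


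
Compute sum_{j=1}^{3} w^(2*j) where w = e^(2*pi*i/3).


Step 1: The sum sum_{j=1}^{n} w^(k*j) equals n if n | k, else 0.
Step 2: Here n = 3, k = 2
Step 3: Does n divide k? 3 | 2 -> False
Step 4: Sum = 0

0


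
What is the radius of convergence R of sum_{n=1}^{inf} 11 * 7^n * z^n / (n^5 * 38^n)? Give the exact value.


Step 1: General term a_n = 11 * 7^n / (n^5 * 38^n)
Step 2: By the root test, |a_n|^(1/n) = 11^(1/n) * 7 / (n^(5/n) * 38) -> 7/38 as n -> infinity (since 11^(1/n) -> 1 and n^(5/n) -> 1)
Step 3: R = 1/lim|a_n|^(1/n) = 38/7

38/7


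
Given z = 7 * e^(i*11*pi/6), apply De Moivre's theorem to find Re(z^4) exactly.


Step 1: By De Moivre's theorem, z^4 = 7^4 * e^(i*4*11*pi/6) = 2401 * (cos(22*pi/3) + i*sin(22*pi/3))
Step 2: |z|^4 = 7^4 = 2401
Step 3: Reduce the angle mod 2*pi: 22*pi/3 - 6*pi = 4*pi/3
Step 4: cos(4*pi/3) = -1/2
Step 5: Re(z^4) = 2401 * (-1/2) = -2401/2

-2401/2


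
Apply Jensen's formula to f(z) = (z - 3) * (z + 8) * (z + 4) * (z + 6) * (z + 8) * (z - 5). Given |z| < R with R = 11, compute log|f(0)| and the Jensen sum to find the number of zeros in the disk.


Jensen's formula: (1/2pi)*integral log|f(Re^it)|dt = log|f(0)| + sum_{|a_k|<R} log(R/|a_k|)
Step 1: f(0) = (-3) * 8 * 4 * 6 * 8 * (-5) = 23040
Step 2: log|f(0)| = log|3| + log|-8| + log|-4| + log|-6| + log|-8| + log|5| = 10.045
Step 3: Zeros inside |z| < 11: 3, -8, -4, -6, -8, 5
Step 4: Jensen sum = log(11/3) + log(11/8) + log(11/4) + log(11/6) + log(11/8) + log(11/5) = 4.3424
Step 5: n(R) = number of terms in the Jensen sum = count of zeros inside |z| < 11 = 6

6


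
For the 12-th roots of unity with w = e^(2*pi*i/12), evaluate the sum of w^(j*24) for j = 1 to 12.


Step 1: The sum sum_{j=1}^{n} w^(k*j) equals n if n | k, else 0.
Step 2: Here n = 12, k = 24
Step 3: Does n divide k? 12 | 24 -> True
Step 4: Sum = 12

12


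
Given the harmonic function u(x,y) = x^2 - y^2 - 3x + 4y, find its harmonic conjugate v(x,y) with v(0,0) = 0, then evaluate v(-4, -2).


Step 1: v_x = -u_y = 2y - 4
Step 2: v_y = u_x = 2x - 3
Step 3: v = 2xy - 4x - 3y + C
Step 4: v(0,0) = 0 => C = 0
Step 5: v(-4, -2) = 38

38


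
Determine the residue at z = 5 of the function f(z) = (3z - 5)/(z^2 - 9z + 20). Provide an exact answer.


Step 1: Q(z) = z^2 - 9z + 20 = (z - 5)(z - 4)
Step 2: Q'(z) = 2z - 9
Step 3: Q'(5) = 1, P(5) = 10
Step 4: Res = P(5)/Q'(5) = 10/1 = 10

10


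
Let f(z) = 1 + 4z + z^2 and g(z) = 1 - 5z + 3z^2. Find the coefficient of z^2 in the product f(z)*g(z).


Step 1: z^2 term in f*g comes from: (1)*(3z^2) + (4z)*(-5z) + (z^2)*(1)
Step 2: = 3 - 20 + 1
Step 3: = -16

-16


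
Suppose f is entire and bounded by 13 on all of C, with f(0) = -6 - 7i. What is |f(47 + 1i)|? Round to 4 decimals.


Step 1: By Liouville's theorem, a bounded entire function is constant.
Step 2: f(z) = f(0) = -6 - 7i for all z.
Step 3: |f(w)| = |-6 - 7i| = sqrt(36 + 49)
Step 4: = 9.2195

9.2195


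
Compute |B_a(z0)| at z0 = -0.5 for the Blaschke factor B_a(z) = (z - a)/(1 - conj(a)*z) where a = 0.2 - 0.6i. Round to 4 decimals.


Step 1: Numerator z0 - a = -0.5 - (0.2 - 0.6i) = -0.7 + 0.6i
Step 2: Denominator 1 - conj(a)*z0 = 1 - (0.2 + 0.6i)*(-0.5) = 1.1 + 0.3i
Step 3: |z0 - a|^2 = (-0.7)^2 + 0.6^2 = 0.85; |1 - conj(a)*z0|^2 = 1.1^2 + 0.3^2 = 1.3
Step 4: |B_a(-0.5)| = sqrt(0.85 / 1.3) = sqrt(0.653846)
Step 5: = 0.8086

0.8086


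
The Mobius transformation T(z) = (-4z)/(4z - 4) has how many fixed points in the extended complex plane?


Step 1: Fixed points satisfy T(z) = z
Step 2: 4z^2 = 0
Step 3: Discriminant = 0^2 - 4*4*0 = 0
Step 4: Number of fixed points = 1

1


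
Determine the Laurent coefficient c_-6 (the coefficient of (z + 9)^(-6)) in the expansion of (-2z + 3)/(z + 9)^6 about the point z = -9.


Step 1: Write the numerator in powers of (z + 9): -2z + 3 = -2(z + 9) + (-2*(-9) + 3) = -2(z + 9) + 21
Step 2: Divide by (z + 9)^6: f(z) = 21(z + 9)^(-6) - 2(z + 9)^(-5)
Step 3: This finite sum is the Laurent series of f about z = -9.
Step 4: Coefficient of (z + 9)^(-6) = -2*(-9) + 3 = 21

21


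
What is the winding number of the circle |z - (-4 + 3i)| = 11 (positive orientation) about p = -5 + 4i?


Step 1: Center c = (-4, 3), radius = 11
Step 2: |p - c|^2 = (-1)^2 + 1^2 = 2
Step 3: r^2 = 121
Step 4: |p-c| < r so winding number = 1

1


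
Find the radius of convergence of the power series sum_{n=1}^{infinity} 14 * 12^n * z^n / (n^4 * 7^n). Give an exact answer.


Step 1: General term a_n = 14 * 12^n / (n^4 * 7^n)
Step 2: By the root test, |a_n|^(1/n) = 14^(1/n) * 12 / (n^(4/n) * 7) -> 12/7 as n -> infinity (since 14^(1/n) -> 1 and n^(4/n) -> 1)
Step 3: R = 1/lim|a_n|^(1/n) = 7/12

7/12


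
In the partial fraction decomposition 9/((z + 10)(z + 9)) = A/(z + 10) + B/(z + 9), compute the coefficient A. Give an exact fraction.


Step 1: Multiply both sides by (z + 10) and set z = -10
Step 2: A = 9 / (-10 + 9)
Step 3: A = 9 / (-1)
Step 4: A = -9

-9


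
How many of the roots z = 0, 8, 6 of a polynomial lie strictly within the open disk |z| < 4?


Step 1: Check each root:
  z = 0: |0| = 0 < 4
  z = 8: |8| = 8 >= 4
  z = 6: |6| = 6 >= 4
Step 2: Count = 1

1


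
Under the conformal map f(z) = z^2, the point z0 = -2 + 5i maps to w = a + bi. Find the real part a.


Step 1: z0 = -2 + 5i
Step 2: z0^2 = (-2)^2 - 5^2 - 20i
Step 3: real part = 4 - 25 = -21

-21


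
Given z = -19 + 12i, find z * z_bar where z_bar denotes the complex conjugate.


Step 1: conj(z) = -19 - 12i
Step 2: z * conj(z) = (-19)^2 + 12^2
Step 3: = 361 + 144 = 505

505


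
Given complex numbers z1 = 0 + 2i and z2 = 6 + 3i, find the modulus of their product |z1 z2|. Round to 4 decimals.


Step 1: |z1| = sqrt(0^2 + 2^2) = sqrt(4)
Step 2: |z2| = sqrt(6^2 + 3^2) = sqrt(45)
Step 3: |z1*z2| = |z1|*|z2| = sqrt(4) * sqrt(45) = sqrt(4 * 45) = sqrt(180)
Step 4: = 13.4164

13.4164


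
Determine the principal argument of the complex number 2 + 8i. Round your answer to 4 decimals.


Step 1: z = 2 + 8i
Step 2: arg(z) = atan2(8, 2)
Step 3: arg(z) = 1.3258

1.3258


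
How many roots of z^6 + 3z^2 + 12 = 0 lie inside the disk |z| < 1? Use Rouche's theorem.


Step 1: On |z| = 1 the three terms have sizes |z^6| = 1^6 = 1, |3z^2| = 3*1^2 = 3, |12| = 12
Step 2: The dominant term is g(z) = 12; let h(z) = z^6 + 3z^2 so f = g + h
Step 3: On |z| = 1: |g| = 12 and |h| <= 1 + 3 = 4
Step 4: Since 12 > 4, |h| < |g| on |z| = 1, so by Rouche f has the same number of zeros as g inside |z| < 1
Step 5: g(z) = 12 is a nonzero constant with no zeros inside |z| < 1. Answer = 0

0


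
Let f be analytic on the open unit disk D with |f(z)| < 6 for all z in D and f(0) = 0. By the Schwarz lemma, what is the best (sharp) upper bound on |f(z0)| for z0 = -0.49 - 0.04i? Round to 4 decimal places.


Step 1: g = f/6 maps D -> D with g(0) = 0, so by the Schwarz lemma |g(z)| <= |z|, i.e. |f(z)| <= 6|z|; this is sharp (f(z) = 6z).
Step 2: |z0|^2 = (-0.49)^2 + (-0.04)^2 = 0.2417
Step 3: |z0| = sqrt(0.2417) = 0.49163
Step 4: Best bound = 6 * |z0| = 6 * 0.49163 = 2.9498

2.9498


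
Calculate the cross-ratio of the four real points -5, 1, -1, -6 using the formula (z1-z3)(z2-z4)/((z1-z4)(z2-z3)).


Step 1: (z1-z3)(z2-z4) = (-4) * 7 = -28
Step 2: (z1-z4)(z2-z3) = 1 * 2 = 2
Step 3: Cross-ratio = -28/2 = -14

-14


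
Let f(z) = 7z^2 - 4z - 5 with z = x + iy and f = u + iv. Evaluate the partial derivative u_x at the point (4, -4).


Step 1: f(z) = 7(x+iy)^2 - 4(x+iy) - 5
Step 2: u = 7(x^2 - y^2) - 4x - 5
Step 3: u_x = 14x - 4
Step 4: At (4, -4): u_x = 56 - 4 = 52

52


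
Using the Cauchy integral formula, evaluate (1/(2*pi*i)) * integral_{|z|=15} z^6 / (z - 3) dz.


Step 1: f(z) = z^6, a = 3 is inside |z| = 15
Step 2: By Cauchy integral formula: (1/(2pi*i)) * integral = f(a)
Step 3: f(3) = 3^6 = 729

729


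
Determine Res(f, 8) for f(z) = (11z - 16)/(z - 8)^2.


Step 1: Pole of order 2 at z = 8
Step 2: Res = lim d/dz [(z - 8)^2 * f(z)] as z -> 8
Step 3: (z - 8)^2 * f(z) = 11z - 16
Step 4: d/dz[11z - 16] = 11

11


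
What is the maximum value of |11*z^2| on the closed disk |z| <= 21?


Step 1: On |z| = 21, |f(z)| = 11 * |z|^2 = 11 * 21^2
Step 2: By maximum modulus principle, maximum is on boundary.
Step 3: Maximum = 11 * 441 = 4851

4851


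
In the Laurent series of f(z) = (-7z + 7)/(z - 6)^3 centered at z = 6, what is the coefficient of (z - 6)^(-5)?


Step 1: Write the numerator in powers of (z - 6): -7z + 7 = -7(z - 6) + (-7*6 + 7) = -7(z - 6) - 35
Step 2: Divide by (z - 6)^3: f(z) = -35(z - 6)^(-3) - 7(z - 6)^(-2)
Step 3: This finite sum is the Laurent series of f about z = 6.
Step 4: Only the powers -3 and -2 appear, so the coefficient of (z - 6)^(-5) = 0

0


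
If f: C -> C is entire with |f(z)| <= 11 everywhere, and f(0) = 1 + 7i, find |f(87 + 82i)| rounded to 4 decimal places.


Step 1: By Liouville's theorem, a bounded entire function is constant.
Step 2: f(z) = f(0) = 1 + 7i for all z.
Step 3: |f(w)| = |1 + 7i| = sqrt(1 + 49)
Step 4: = 7.0711

7.0711


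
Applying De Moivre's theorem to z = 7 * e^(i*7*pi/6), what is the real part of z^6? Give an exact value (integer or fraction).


Step 1: By De Moivre's theorem, z^6 = 7^6 * e^(i*6*7*pi/6) = 117649 * (cos(7*pi) + i*sin(7*pi))
Step 2: |z|^6 = 7^6 = 117649
Step 3: Reduce the angle mod 2*pi: 7*pi - 6*pi = pi
Step 4: cos(pi) = -1
Step 5: Re(z^6) = 117649 * (-1) = -117649

-117649


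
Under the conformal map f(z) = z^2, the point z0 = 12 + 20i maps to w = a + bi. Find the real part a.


Step 1: z0 = 12 + 20i
Step 2: z0^2 = 12^2 - 20^2 + 480i
Step 3: real part = 144 - 400 = -256

-256


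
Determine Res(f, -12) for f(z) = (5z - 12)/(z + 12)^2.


Step 1: Pole of order 2 at z = -12
Step 2: Res = lim d/dz [(z + 12)^2 * f(z)] as z -> -12
Step 3: (z + 12)^2 * f(z) = 5z - 12
Step 4: d/dz[5z - 12] = 5

5


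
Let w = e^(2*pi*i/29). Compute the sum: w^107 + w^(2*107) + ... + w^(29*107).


Step 1: The sum sum_{j=1}^{n} w^(k*j) equals n if n | k, else 0.
Step 2: Here n = 29, k = 107
Step 3: Does n divide k? 29 | 107 -> False
Step 4: Sum = 0

0


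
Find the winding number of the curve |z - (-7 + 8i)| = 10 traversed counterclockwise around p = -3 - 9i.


Step 1: Center c = (-7, 8), radius = 10
Step 2: |p - c|^2 = 4^2 + (-17)^2 = 305
Step 3: r^2 = 100
Step 4: |p-c| > r so winding number = 0

0


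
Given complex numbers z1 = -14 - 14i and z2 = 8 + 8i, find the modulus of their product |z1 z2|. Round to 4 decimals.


Step 1: |z1| = sqrt((-14)^2 + (-14)^2) = sqrt(392)
Step 2: |z2| = sqrt(8^2 + 8^2) = sqrt(128)
Step 3: |z1*z2| = |z1|*|z2| = sqrt(392) * sqrt(128) = sqrt(392 * 128) = sqrt(50176)
Step 4: = 224.0

224.0


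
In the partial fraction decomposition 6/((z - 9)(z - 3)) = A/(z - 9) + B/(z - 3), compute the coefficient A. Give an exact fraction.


Step 1: Multiply both sides by (z - 9) and set z = 9
Step 2: A = 6 / (9 - 3)
Step 3: A = 6 / 6
Step 4: A = 1

1


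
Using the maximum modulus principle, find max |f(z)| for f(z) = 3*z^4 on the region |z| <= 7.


Step 1: On |z| = 7, |f(z)| = 3 * |z|^4 = 3 * 7^4
Step 2: By maximum modulus principle, maximum is on boundary.
Step 3: Maximum = 3 * 2401 = 7203

7203


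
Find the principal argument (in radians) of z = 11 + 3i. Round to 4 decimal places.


Step 1: z = 11 + 3i
Step 2: arg(z) = atan2(3, 11)
Step 3: arg(z) = 0.2663

0.2663


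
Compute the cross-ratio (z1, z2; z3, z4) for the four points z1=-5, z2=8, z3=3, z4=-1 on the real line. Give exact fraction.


Step 1: (z1-z3)(z2-z4) = (-8) * 9 = -72
Step 2: (z1-z4)(z2-z3) = (-4) * 5 = -20
Step 3: Cross-ratio = 72/20 = 18/5

18/5


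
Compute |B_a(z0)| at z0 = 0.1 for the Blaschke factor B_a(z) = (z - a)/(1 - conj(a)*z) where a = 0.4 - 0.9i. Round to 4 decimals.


Step 1: Numerator z0 - a = 0.1 - (0.4 - 0.9i) = -0.3 + 0.9i
Step 2: Denominator 1 - conj(a)*z0 = 1 - (0.4 + 0.9i)*0.1 = 0.96 - 0.09i
Step 3: |z0 - a|^2 = (-0.3)^2 + 0.9^2 = 0.9; |1 - conj(a)*z0|^2 = 0.96^2 + (-0.09)^2 = 0.9297
Step 4: |B_a(0.1)| = sqrt(0.9 / 0.9297) = sqrt(0.968054)
Step 5: = 0.9839

0.9839


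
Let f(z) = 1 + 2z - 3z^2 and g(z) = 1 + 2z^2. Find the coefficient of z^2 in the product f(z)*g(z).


Step 1: z^2 term in f*g comes from: (1)*(2z^2) + (2z)*(0) + (-3z^2)*(1)
Step 2: = 2 + 0 - 3
Step 3: = -1

-1


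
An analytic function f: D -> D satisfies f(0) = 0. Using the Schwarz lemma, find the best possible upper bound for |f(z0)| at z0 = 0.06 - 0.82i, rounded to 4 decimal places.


Step 1: Schwarz lemma: if f: D -> D is analytic with f(0) = 0, then |f(z)| <= |z| for all z in D, and this is sharp (f(z) = z).
Step 2: |z0|^2 = 0.06^2 + (-0.82)^2 = 0.676
Step 3: |z0| = sqrt(0.676) = 0.822192
Step 4: Best bound = |z0| = 0.8222

0.8222


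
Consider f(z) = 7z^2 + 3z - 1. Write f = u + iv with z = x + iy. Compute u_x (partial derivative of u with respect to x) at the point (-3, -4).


Step 1: f(z) = 7(x+iy)^2 + 3(x+iy) - 1
Step 2: u = 7(x^2 - y^2) + 3x - 1
Step 3: u_x = 14x + 3
Step 4: At (-3, -4): u_x = -42 + 3 = -39

-39


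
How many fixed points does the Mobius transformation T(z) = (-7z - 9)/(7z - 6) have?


Step 1: Fixed points satisfy T(z) = z
Step 2: 7z^2 + z + 9 = 0
Step 3: Discriminant = 1^2 - 4*7*9 = -251
Step 4: Number of fixed points = 2

2


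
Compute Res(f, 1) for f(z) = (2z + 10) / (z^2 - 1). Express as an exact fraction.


Step 1: Q(z) = z^2 - 1 = (z - 1)(z + 1)
Step 2: Q'(z) = 2z
Step 3: Q'(1) = 2, P(1) = 12
Step 4: Res = P(1)/Q'(1) = 12/2 = 6

6


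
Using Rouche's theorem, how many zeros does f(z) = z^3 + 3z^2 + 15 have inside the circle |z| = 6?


Step 1: On |z| = 6 the three terms have sizes |z^3| = 6^3 = 216, |3z^2| = 3*6^2 = 108, |15| = 15
Step 2: The dominant term is g(z) = z^3; let h(z) = 3z^2 + 15 so f = g + h
Step 3: On |z| = 6: |g| = 216 and |h| <= 108 + 15 = 123
Step 4: Since 216 > 123, |h| < |g| on |z| = 6, so by Rouche f has the same number of zeros as g inside |z| < 6
Step 5: g(z) = z^3 has 3 zeros (all at the origin) inside |z| < 6. Answer = 3

3


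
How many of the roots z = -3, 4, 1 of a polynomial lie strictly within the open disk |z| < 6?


Step 1: Check each root:
  z = -3: |-3| = 3 < 6
  z = 4: |4| = 4 < 6
  z = 1: |1| = 1 < 6
Step 2: Count = 3

3


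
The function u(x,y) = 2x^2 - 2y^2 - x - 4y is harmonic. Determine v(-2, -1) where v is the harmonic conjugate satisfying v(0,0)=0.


Step 1: v_x = -u_y = 4y + 4
Step 2: v_y = u_x = 4x - 1
Step 3: v = 4xy + 4x - y + C
Step 4: v(0,0) = 0 => C = 0
Step 5: v(-2, -1) = 1

1


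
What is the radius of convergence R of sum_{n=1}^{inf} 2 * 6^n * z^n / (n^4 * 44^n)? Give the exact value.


Step 1: General term a_n = 2 * 6^n / (n^4 * 44^n)
Step 2: By the root test, |a_n|^(1/n) = 2^(1/n) * 6 / (n^(4/n) * 44) -> 6/44 as n -> infinity (since 2^(1/n) -> 1 and n^(4/n) -> 1)
Step 3: R = 1/lim|a_n|^(1/n) = 44/6 = 22/3

22/3


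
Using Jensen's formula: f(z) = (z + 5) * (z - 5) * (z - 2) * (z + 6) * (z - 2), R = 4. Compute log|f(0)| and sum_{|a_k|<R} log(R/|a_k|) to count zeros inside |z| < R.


Jensen's formula: (1/2pi)*integral log|f(Re^it)|dt = log|f(0)| + sum_{|a_k|<R} log(R/|a_k|)
Step 1: f(0) = 5 * (-5) * (-2) * 6 * (-2) = -600
Step 2: log|f(0)| = log|-5| + log|5| + log|2| + log|-6| + log|2| = 6.3969
Step 3: Zeros inside |z| < 4: 2, 2
Step 4: Jensen sum = log(4/2) + log(4/2) = 1.3863
Step 5: n(R) = number of terms in the Jensen sum = count of zeros inside |z| < 4 = 2

2


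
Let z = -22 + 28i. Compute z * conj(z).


Step 1: conj(z) = -22 - 28i
Step 2: z * conj(z) = (-22)^2 + 28^2
Step 3: = 484 + 784 = 1268

1268


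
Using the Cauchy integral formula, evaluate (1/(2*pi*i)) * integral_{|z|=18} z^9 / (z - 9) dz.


Step 1: f(z) = z^9, a = 9 is inside |z| = 18
Step 2: By Cauchy integral formula: (1/(2pi*i)) * integral = f(a)
Step 3: f(9) = 9^9 = 387420489

387420489


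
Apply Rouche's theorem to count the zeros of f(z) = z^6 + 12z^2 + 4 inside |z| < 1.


Step 1: On |z| = 1 the three terms have sizes |z^6| = 1^6 = 1, |12z^2| = 12*1^2 = 12, |4| = 4
Step 2: The dominant term is g(z) = 12z^2; let h(z) = z^6 + 4 so f = g + h
Step 3: On |z| = 1: |g| = 12 and |h| <= 1 + 4 = 5
Step 4: Since 12 > 5, |h| < |g| on |z| = 1, so by Rouche f has the same number of zeros as g inside |z| < 1
Step 5: g(z) = 12z^2 has 2 zeros (at the origin, multiplicity 2) inside |z| < 1. Answer = 2

2


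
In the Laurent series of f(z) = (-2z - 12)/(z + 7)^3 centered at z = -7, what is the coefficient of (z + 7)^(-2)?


Step 1: Write the numerator in powers of (z + 7): -2z - 12 = -2(z + 7) + (-2*(-7) - 12) = -2(z + 7) + 2
Step 2: Divide by (z + 7)^3: f(z) = 2(z + 7)^(-3) - 2(z + 7)^(-2)
Step 3: This finite sum is the Laurent series of f about z = -7.
Step 4: Coefficient of (z + 7)^(-2) = coefficient of (z + 7) in the re-centred numerator = -2

-2


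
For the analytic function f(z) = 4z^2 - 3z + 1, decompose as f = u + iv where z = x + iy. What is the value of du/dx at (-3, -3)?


Step 1: f(z) = 4(x+iy)^2 - 3(x+iy) + 1
Step 2: u = 4(x^2 - y^2) - 3x + 1
Step 3: u_x = 8x - 3
Step 4: At (-3, -3): u_x = -24 - 3 = -27

-27


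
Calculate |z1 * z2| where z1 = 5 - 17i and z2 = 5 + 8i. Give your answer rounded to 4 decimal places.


Step 1: |z1| = sqrt(5^2 + (-17)^2) = sqrt(314)
Step 2: |z2| = sqrt(5^2 + 8^2) = sqrt(89)
Step 3: |z1*z2| = |z1|*|z2| = sqrt(314) * sqrt(89) = sqrt(314 * 89) = sqrt(27946)
Step 4: = 167.1706

167.1706


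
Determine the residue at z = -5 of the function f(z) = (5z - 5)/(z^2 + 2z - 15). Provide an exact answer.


Step 1: Q(z) = z^2 + 2z - 15 = (z + 5)(z - 3)
Step 2: Q'(z) = 2z + 2
Step 3: Q'(-5) = -8, P(-5) = -30
Step 4: Res = P(-5)/Q'(-5) = -30/(-8) = 15/4

15/4


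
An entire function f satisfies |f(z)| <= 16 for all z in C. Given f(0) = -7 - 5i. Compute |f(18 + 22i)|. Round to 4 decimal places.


Step 1: By Liouville's theorem, a bounded entire function is constant.
Step 2: f(z) = f(0) = -7 - 5i for all z.
Step 3: |f(w)| = |-7 - 5i| = sqrt(49 + 25)
Step 4: = 8.6023

8.6023


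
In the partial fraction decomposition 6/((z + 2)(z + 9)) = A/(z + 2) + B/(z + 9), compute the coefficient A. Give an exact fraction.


Step 1: Multiply both sides by (z + 2) and set z = -2
Step 2: A = 6 / (-2 + 9)
Step 3: A = 6 / 7
Step 4: A = 6/7

6/7


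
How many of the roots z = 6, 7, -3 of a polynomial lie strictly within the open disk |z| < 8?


Step 1: Check each root:
  z = 6: |6| = 6 < 8
  z = 7: |7| = 7 < 8
  z = -3: |-3| = 3 < 8
Step 2: Count = 3

3


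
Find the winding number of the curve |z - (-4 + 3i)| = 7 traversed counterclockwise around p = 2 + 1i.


Step 1: Center c = (-4, 3), radius = 7
Step 2: |p - c|^2 = 6^2 + (-2)^2 = 40
Step 3: r^2 = 49
Step 4: |p-c| < r so winding number = 1

1


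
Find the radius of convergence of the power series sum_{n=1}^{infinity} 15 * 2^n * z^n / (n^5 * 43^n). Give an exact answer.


Step 1: General term a_n = 15 * 2^n / (n^5 * 43^n)
Step 2: By the root test, |a_n|^(1/n) = 15^(1/n) * 2 / (n^(5/n) * 43) -> 2/43 as n -> infinity (since 15^(1/n) -> 1 and n^(5/n) -> 1)
Step 3: R = 1/lim|a_n|^(1/n) = 43/2

43/2


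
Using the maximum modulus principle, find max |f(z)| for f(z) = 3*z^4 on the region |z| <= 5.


Step 1: On |z| = 5, |f(z)| = 3 * |z|^4 = 3 * 5^4
Step 2: By maximum modulus principle, maximum is on boundary.
Step 3: Maximum = 3 * 625 = 1875

1875


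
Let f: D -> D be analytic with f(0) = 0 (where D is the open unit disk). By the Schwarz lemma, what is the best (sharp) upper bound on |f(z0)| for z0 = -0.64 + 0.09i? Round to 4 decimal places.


Step 1: Schwarz lemma: if f: D -> D is analytic with f(0) = 0, then |f(z)| <= |z| for all z in D, and this is sharp (f(z) = z).
Step 2: |z0|^2 = (-0.64)^2 + 0.09^2 = 0.4177
Step 3: |z0| = sqrt(0.4177) = 0.646297
Step 4: Best bound = |z0| = 0.6463

0.6463


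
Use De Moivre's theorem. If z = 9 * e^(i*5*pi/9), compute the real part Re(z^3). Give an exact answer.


Step 1: By De Moivre's theorem, z^3 = 9^3 * e^(i*3*5*pi/9) = 729 * (cos(5*pi/3) + i*sin(5*pi/3))
Step 2: |z|^3 = 9^3 = 729
Step 3: The angle 5*pi/3 already lies in [0, 2*pi)
Step 4: cos(5*pi/3) = 1/2
Step 5: Re(z^3) = 729 * 1/2 = 729/2

729/2


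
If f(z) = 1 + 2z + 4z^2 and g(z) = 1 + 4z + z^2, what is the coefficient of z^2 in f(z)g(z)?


Step 1: z^2 term in f*g comes from: (1)*(z^2) + (2z)*(4z) + (4z^2)*(1)
Step 2: = 1 + 8 + 4
Step 3: = 13

13


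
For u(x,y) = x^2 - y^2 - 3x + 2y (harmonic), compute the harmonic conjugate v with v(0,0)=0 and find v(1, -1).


Step 1: v_x = -u_y = 2y - 2
Step 2: v_y = u_x = 2x - 3
Step 3: v = 2xy - 2x - 3y + C
Step 4: v(0,0) = 0 => C = 0
Step 5: v(1, -1) = -1

-1


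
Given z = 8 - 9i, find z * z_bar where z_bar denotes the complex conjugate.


Step 1: conj(z) = 8 + 9i
Step 2: z * conj(z) = 8^2 + (-9)^2
Step 3: = 64 + 81 = 145

145


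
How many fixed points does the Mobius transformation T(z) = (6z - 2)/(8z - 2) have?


Step 1: Fixed points satisfy T(z) = z
Step 2: 8z^2 - 8z + 2 = 0
Step 3: Discriminant = (-8)^2 - 4*8*2 = 0
Step 4: Number of fixed points = 1

1


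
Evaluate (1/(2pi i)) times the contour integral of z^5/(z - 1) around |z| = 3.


Step 1: f(z) = z^5, a = 1 is inside |z| = 3
Step 2: By Cauchy integral formula: (1/(2pi*i)) * integral = f(a)
Step 3: f(1) = 1^5 = 1

1


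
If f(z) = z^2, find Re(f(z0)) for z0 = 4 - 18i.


Step 1: z0 = 4 - 18i
Step 2: z0^2 = 4^2 - (-18)^2 - 144i
Step 3: real part = 16 - 324 = -308

-308


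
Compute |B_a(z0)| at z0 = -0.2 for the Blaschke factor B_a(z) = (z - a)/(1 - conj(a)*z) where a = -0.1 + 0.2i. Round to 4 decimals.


Step 1: Numerator z0 - a = -0.2 - (-0.1 + 0.2i) = -0.1 - 0.2i
Step 2: Denominator 1 - conj(a)*z0 = 1 - (-0.1 - 0.2i)*(-0.2) = 0.98 - 0.04i
Step 3: |z0 - a|^2 = (-0.1)^2 + (-0.2)^2 = 0.05; |1 - conj(a)*z0|^2 = 0.98^2 + (-0.04)^2 = 0.962
Step 4: |B_a(-0.2)| = sqrt(0.05 / 0.962) = sqrt(0.051975)
Step 5: = 0.228

0.228


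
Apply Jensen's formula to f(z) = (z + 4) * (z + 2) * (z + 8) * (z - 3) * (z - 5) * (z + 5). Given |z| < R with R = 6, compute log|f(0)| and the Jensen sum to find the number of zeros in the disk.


Jensen's formula: (1/2pi)*integral log|f(Re^it)|dt = log|f(0)| + sum_{|a_k|<R} log(R/|a_k|)
Step 1: f(0) = 4 * 2 * 8 * (-3) * (-5) * 5 = 4800
Step 2: log|f(0)| = log|-4| + log|-2| + log|-8| + log|3| + log|5| + log|-5| = 8.4764
Step 3: Zeros inside |z| < 6: -4, -2, 3, 5, -5
Step 4: Jensen sum = log(6/4) + log(6/2) + log(6/3) + log(6/5) + log(6/5) = 2.5619
Step 5: n(R) = number of terms in the Jensen sum = count of zeros inside |z| < 6 = 5

5


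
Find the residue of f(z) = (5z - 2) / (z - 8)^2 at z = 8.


Step 1: Pole of order 2 at z = 8
Step 2: Res = lim d/dz [(z - 8)^2 * f(z)] as z -> 8
Step 3: (z - 8)^2 * f(z) = 5z - 2
Step 4: d/dz[5z - 2] = 5

5


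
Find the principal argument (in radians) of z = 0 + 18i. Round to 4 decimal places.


Step 1: z = 0 + 18i
Step 2: arg(z) = atan2(18, 0)
Step 3: arg(z) = 1.5708

1.5708


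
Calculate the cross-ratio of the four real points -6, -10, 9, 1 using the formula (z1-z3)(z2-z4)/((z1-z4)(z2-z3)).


Step 1: (z1-z3)(z2-z4) = (-15) * (-11) = 165
Step 2: (z1-z4)(z2-z3) = (-7) * (-19) = 133
Step 3: Cross-ratio = 165/133 = 165/133

165/133


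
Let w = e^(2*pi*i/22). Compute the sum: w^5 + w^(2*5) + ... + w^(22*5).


Step 1: The sum sum_{j=1}^{n} w^(k*j) equals n if n | k, else 0.
Step 2: Here n = 22, k = 5
Step 3: Does n divide k? 22 | 5 -> False
Step 4: Sum = 0

0


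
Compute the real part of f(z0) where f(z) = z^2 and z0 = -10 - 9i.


Step 1: z0 = -10 - 9i
Step 2: z0^2 = (-10)^2 - (-9)^2 + 180i
Step 3: real part = 100 - 81 = 19

19


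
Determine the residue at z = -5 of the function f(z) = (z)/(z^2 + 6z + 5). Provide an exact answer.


Step 1: Q(z) = z^2 + 6z + 5 = (z + 5)(z + 1)
Step 2: Q'(z) = 2z + 6
Step 3: Q'(-5) = -4, P(-5) = -5
Step 4: Res = P(-5)/Q'(-5) = -5/(-4) = 5/4

5/4


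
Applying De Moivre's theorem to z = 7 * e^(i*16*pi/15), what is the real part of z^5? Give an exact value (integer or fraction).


Step 1: By De Moivre's theorem, z^5 = 7^5 * e^(i*5*16*pi/15) = 16807 * (cos(16*pi/3) + i*sin(16*pi/3))
Step 2: |z|^5 = 7^5 = 16807
Step 3: Reduce the angle mod 2*pi: 16*pi/3 - 4*pi = 4*pi/3
Step 4: cos(4*pi/3) = -1/2
Step 5: Re(z^5) = 16807 * (-1/2) = -16807/2

-16807/2


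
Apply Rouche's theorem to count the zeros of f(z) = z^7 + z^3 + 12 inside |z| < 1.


Step 1: On |z| = 1 the three terms have sizes |z^7| = 1^7 = 1, |z^3| = 1^3 = 1, |12| = 12
Step 2: The dominant term is g(z) = 12; let h(z) = z^7 + z^3 so f = g + h
Step 3: On |z| = 1: |g| = 12 and |h| <= 1 + 1 = 2
Step 4: Since 12 > 2, |h| < |g| on |z| = 1, so by Rouche f has the same number of zeros as g inside |z| < 1
Step 5: g(z) = 12 is a nonzero constant with no zeros inside |z| < 1. Answer = 0

0


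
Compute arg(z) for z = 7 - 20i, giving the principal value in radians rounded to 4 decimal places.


Step 1: z = 7 - 20i
Step 2: arg(z) = atan2(-20, 7)
Step 3: arg(z) = -1.2341

-1.2341


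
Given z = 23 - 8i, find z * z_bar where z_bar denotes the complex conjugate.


Step 1: conj(z) = 23 + 8i
Step 2: z * conj(z) = 23^2 + (-8)^2
Step 3: = 529 + 64 = 593

593


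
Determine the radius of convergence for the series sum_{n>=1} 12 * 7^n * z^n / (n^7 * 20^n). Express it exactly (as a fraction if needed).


Step 1: General term a_n = 12 * 7^n / (n^7 * 20^n)
Step 2: By the root test, |a_n|^(1/n) = 12^(1/n) * 7 / (n^(7/n) * 20) -> 7/20 as n -> infinity (since 12^(1/n) -> 1 and n^(7/n) -> 1)
Step 3: R = 1/lim|a_n|^(1/n) = 20/7

20/7


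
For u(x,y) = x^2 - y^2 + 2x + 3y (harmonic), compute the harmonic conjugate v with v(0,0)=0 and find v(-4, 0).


Step 1: v_x = -u_y = 2y - 3
Step 2: v_y = u_x = 2x + 2
Step 3: v = 2xy - 3x + 2y + C
Step 4: v(0,0) = 0 => C = 0
Step 5: v(-4, 0) = 12

12


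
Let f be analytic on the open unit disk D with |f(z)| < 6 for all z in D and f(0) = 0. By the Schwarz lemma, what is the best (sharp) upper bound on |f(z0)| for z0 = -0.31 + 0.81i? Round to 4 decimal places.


Step 1: g = f/6 maps D -> D with g(0) = 0, so by the Schwarz lemma |g(z)| <= |z|, i.e. |f(z)| <= 6|z|; this is sharp (f(z) = 6z).
Step 2: |z0|^2 = (-0.31)^2 + 0.81^2 = 0.7522
Step 3: |z0| = sqrt(0.7522) = 0.867295
Step 4: Best bound = 6 * |z0| = 6 * 0.867295 = 5.2038

5.2038


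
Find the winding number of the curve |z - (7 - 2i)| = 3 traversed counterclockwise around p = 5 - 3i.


Step 1: Center c = (7, -2), radius = 3
Step 2: |p - c|^2 = (-2)^2 + (-1)^2 = 5
Step 3: r^2 = 9
Step 4: |p-c| < r so winding number = 1

1


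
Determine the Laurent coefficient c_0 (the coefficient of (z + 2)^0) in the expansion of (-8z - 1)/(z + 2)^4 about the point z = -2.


Step 1: Write the numerator in powers of (z + 2): -8z - 1 = -8(z + 2) + (-8*(-2) - 1) = -8(z + 2) + 15
Step 2: Divide by (z + 2)^4: f(z) = 15(z + 2)^(-4) - 8(z + 2)^(-3)
Step 3: This finite sum is the Laurent series of f about z = -2.
Step 4: Only the powers -4 and -3 appear, so the coefficient of (z + 2)^0 = 0

0


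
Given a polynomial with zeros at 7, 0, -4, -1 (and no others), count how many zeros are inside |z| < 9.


Step 1: Check each root:
  z = 7: |7| = 7 < 9
  z = 0: |0| = 0 < 9
  z = -4: |-4| = 4 < 9
  z = -1: |-1| = 1 < 9
Step 2: Count = 4

4


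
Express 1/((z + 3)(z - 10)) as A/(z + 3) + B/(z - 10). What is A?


Step 1: Multiply both sides by (z + 3) and set z = -3
Step 2: A = 1 / (-3 - 10)
Step 3: A = 1 / (-13)
Step 4: A = -1/13

-1/13


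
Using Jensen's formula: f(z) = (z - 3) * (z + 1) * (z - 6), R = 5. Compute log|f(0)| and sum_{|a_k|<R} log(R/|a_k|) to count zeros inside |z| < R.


Jensen's formula: (1/2pi)*integral log|f(Re^it)|dt = log|f(0)| + sum_{|a_k|<R} log(R/|a_k|)
Step 1: f(0) = (-3) * 1 * (-6) = 18
Step 2: log|f(0)| = log|3| + log|-1| + log|6| = 2.8904
Step 3: Zeros inside |z| < 5: 3, -1
Step 4: Jensen sum = log(5/3) + log(5/1) = 2.1203
Step 5: n(R) = number of terms in the Jensen sum = count of zeros inside |z| < 5 = 2

2


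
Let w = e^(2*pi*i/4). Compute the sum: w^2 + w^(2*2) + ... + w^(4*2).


Step 1: The sum sum_{j=1}^{n} w^(k*j) equals n if n | k, else 0.
Step 2: Here n = 4, k = 2
Step 3: Does n divide k? 4 | 2 -> False
Step 4: Sum = 0

0


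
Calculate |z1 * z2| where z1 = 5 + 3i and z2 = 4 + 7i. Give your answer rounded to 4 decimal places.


Step 1: |z1| = sqrt(5^2 + 3^2) = sqrt(34)
Step 2: |z2| = sqrt(4^2 + 7^2) = sqrt(65)
Step 3: |z1*z2| = |z1|*|z2| = sqrt(34) * sqrt(65) = sqrt(34 * 65) = sqrt(2210)
Step 4: = 47.0106

47.0106


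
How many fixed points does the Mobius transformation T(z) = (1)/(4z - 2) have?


Step 1: Fixed points satisfy T(z) = z
Step 2: 4z^2 - 2z - 1 = 0
Step 3: Discriminant = (-2)^2 - 4*4*(-1) = 20
Step 4: Number of fixed points = 2

2


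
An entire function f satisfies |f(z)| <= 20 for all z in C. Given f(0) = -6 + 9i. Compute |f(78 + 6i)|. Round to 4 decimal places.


Step 1: By Liouville's theorem, a bounded entire function is constant.
Step 2: f(z) = f(0) = -6 + 9i for all z.
Step 3: |f(w)| = |-6 + 9i| = sqrt(36 + 81)
Step 4: = 10.8167

10.8167


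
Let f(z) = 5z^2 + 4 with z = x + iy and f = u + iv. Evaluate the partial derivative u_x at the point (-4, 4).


Step 1: f(z) = 5(x+iy)^2 + 4
Step 2: u = 5(x^2 - y^2) + 4
Step 3: u_x = 10x + 0
Step 4: At (-4, 4): u_x = -40 + 0 = -40

-40


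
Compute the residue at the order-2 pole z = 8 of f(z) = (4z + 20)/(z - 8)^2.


Step 1: Pole of order 2 at z = 8
Step 2: Res = lim d/dz [(z - 8)^2 * f(z)] as z -> 8
Step 3: (z - 8)^2 * f(z) = 4z + 20
Step 4: d/dz[4z + 20] = 4

4


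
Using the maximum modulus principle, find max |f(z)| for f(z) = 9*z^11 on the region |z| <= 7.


Step 1: On |z| = 7, |f(z)| = 9 * |z|^11 = 9 * 7^11
Step 2: By maximum modulus principle, maximum is on boundary.
Step 3: Maximum = 9 * 1977326743 = 17795940687

17795940687


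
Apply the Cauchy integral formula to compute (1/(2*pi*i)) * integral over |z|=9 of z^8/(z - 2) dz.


Step 1: f(z) = z^8, a = 2 is inside |z| = 9
Step 2: By Cauchy integral formula: (1/(2pi*i)) * integral = f(a)
Step 3: f(2) = 2^8 = 256

256


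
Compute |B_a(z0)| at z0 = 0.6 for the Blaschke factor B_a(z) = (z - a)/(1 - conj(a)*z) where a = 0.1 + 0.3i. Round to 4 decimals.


Step 1: Numerator z0 - a = 0.6 - (0.1 + 0.3i) = 0.5 - 0.3i
Step 2: Denominator 1 - conj(a)*z0 = 1 - (0.1 - 0.3i)*0.6 = 0.94 + 0.18i
Step 3: |z0 - a|^2 = 0.5^2 + (-0.3)^2 = 0.34; |1 - conj(a)*z0|^2 = 0.94^2 + 0.18^2 = 0.916
Step 4: |B_a(0.6)| = sqrt(0.34 / 0.916) = sqrt(0.371179)
Step 5: = 0.6092

0.6092


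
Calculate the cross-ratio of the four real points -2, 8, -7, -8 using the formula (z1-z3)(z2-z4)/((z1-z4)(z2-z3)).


Step 1: (z1-z3)(z2-z4) = 5 * 16 = 80
Step 2: (z1-z4)(z2-z3) = 6 * 15 = 90
Step 3: Cross-ratio = 80/90 = 8/9

8/9


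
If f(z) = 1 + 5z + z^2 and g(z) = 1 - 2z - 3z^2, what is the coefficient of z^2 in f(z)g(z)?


Step 1: z^2 term in f*g comes from: (1)*(-3z^2) + (5z)*(-2z) + (z^2)*(1)
Step 2: = -3 - 10 + 1
Step 3: = -12

-12


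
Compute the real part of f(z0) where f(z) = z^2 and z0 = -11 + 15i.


Step 1: z0 = -11 + 15i
Step 2: z0^2 = (-11)^2 - 15^2 - 330i
Step 3: real part = 121 - 225 = -104

-104


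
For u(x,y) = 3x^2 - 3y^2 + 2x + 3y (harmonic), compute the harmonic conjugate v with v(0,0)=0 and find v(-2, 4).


Step 1: v_x = -u_y = 6y - 3
Step 2: v_y = u_x = 6x + 2
Step 3: v = 6xy - 3x + 2y + C
Step 4: v(0,0) = 0 => C = 0
Step 5: v(-2, 4) = -34

-34


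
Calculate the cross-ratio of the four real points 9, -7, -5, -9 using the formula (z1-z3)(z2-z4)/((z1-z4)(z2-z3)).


Step 1: (z1-z3)(z2-z4) = 14 * 2 = 28
Step 2: (z1-z4)(z2-z3) = 18 * (-2) = -36
Step 3: Cross-ratio = -28/36 = -7/9

-7/9


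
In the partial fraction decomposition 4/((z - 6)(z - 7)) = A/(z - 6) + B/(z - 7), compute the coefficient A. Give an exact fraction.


Step 1: Multiply both sides by (z - 6) and set z = 6
Step 2: A = 4 / (6 - 7)
Step 3: A = 4 / (-1)
Step 4: A = -4

-4


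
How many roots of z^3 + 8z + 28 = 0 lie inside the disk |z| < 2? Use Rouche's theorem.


Step 1: On |z| = 2 the three terms have sizes |z^3| = 2^3 = 8, |8z| = 8*2 = 16, |28| = 28
Step 2: The dominant term is g(z) = 28; let h(z) = z^3 + 8z so f = g + h
Step 3: On |z| = 2: |g| = 28 and |h| <= 8 + 16 = 24
Step 4: Since 28 > 24, |h| < |g| on |z| = 2, so by Rouche f has the same number of zeros as g inside |z| < 2
Step 5: g(z) = 28 is a nonzero constant with no zeros inside |z| < 2. Answer = 0

0


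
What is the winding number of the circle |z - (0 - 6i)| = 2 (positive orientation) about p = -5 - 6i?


Step 1: Center c = (0, -6), radius = 2
Step 2: |p - c|^2 = (-5)^2 + 0^2 = 25
Step 3: r^2 = 4
Step 4: |p-c| > r so winding number = 0

0


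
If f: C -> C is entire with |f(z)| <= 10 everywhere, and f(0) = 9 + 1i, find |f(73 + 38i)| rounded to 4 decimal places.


Step 1: By Liouville's theorem, a bounded entire function is constant.
Step 2: f(z) = f(0) = 9 + 1i for all z.
Step 3: |f(w)| = |9 + 1i| = sqrt(81 + 1)
Step 4: = 9.0554

9.0554


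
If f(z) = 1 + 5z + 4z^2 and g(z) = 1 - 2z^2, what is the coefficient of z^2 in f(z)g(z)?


Step 1: z^2 term in f*g comes from: (1)*(-2z^2) + (5z)*(0) + (4z^2)*(1)
Step 2: = -2 + 0 + 4
Step 3: = 2

2


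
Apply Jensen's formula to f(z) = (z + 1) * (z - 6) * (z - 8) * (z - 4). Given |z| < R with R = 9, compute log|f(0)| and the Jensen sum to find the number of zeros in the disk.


Jensen's formula: (1/2pi)*integral log|f(Re^it)|dt = log|f(0)| + sum_{|a_k|<R} log(R/|a_k|)
Step 1: f(0) = 1 * (-6) * (-8) * (-4) = -192
Step 2: log|f(0)| = log|-1| + log|6| + log|8| + log|4| = 5.2575
Step 3: Zeros inside |z| < 9: -1, 6, 8, 4
Step 4: Jensen sum = log(9/1) + log(9/6) + log(9/8) + log(9/4) = 3.5314
Step 5: n(R) = number of terms in the Jensen sum = count of zeros inside |z| < 9 = 4

4


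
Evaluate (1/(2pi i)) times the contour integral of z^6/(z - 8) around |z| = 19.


Step 1: f(z) = z^6, a = 8 is inside |z| = 19
Step 2: By Cauchy integral formula: (1/(2pi*i)) * integral = f(a)
Step 3: f(8) = 8^6 = 262144

262144


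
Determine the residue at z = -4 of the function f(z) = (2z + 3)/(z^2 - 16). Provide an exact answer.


Step 1: Q(z) = z^2 - 16 = (z + 4)(z - 4)
Step 2: Q'(z) = 2z
Step 3: Q'(-4) = -8, P(-4) = -5
Step 4: Res = P(-4)/Q'(-4) = -5/(-8) = 5/8

5/8


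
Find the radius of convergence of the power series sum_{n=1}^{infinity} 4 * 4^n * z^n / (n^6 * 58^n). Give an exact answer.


Step 1: General term a_n = 4 * 4^n / (n^6 * 58^n)
Step 2: By the root test, |a_n|^(1/n) = 4^(1/n) * 4 / (n^(6/n) * 58) -> 4/58 as n -> infinity (since 4^(1/n) -> 1 and n^(6/n) -> 1)
Step 3: R = 1/lim|a_n|^(1/n) = 58/4 = 29/2

29/2


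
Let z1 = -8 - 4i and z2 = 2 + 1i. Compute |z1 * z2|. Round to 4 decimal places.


Step 1: |z1| = sqrt((-8)^2 + (-4)^2) = sqrt(80)
Step 2: |z2| = sqrt(2^2 + 1^2) = sqrt(5)
Step 3: |z1*z2| = |z1|*|z2| = sqrt(80) * sqrt(5) = sqrt(80 * 5) = sqrt(400)
Step 4: = 20.0

20.0


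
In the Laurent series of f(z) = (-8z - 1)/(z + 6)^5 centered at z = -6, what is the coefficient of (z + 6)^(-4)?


Step 1: Write the numerator in powers of (z + 6): -8z - 1 = -8(z + 6) + (-8*(-6) - 1) = -8(z + 6) + 47
Step 2: Divide by (z + 6)^5: f(z) = 47(z + 6)^(-5) - 8(z + 6)^(-4)
Step 3: This finite sum is the Laurent series of f about z = -6.
Step 4: Coefficient of (z + 6)^(-4) = coefficient of (z + 6) in the re-centred numerator = -8

-8


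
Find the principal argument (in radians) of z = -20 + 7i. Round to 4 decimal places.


Step 1: z = -20 + 7i
Step 2: arg(z) = atan2(7, -20)
Step 3: arg(z) = 2.8049

2.8049


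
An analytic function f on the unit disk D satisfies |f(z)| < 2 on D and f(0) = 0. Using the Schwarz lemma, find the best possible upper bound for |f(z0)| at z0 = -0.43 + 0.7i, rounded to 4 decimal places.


Step 1: g = f/2 maps D -> D with g(0) = 0, so by the Schwarz lemma |g(z)| <= |z|, i.e. |f(z)| <= 2|z|; this is sharp (f(z) = 2z).
Step 2: |z0|^2 = (-0.43)^2 + 0.7^2 = 0.6749
Step 3: |z0| = sqrt(0.6749) = 0.821523
Step 4: Best bound = 2 * |z0| = 2 * 0.821523 = 1.643

1.643


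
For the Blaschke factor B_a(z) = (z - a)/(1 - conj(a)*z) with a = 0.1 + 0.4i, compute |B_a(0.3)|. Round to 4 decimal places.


Step 1: Numerator z0 - a = 0.3 - (0.1 + 0.4i) = 0.2 - 0.4i
Step 2: Denominator 1 - conj(a)*z0 = 1 - (0.1 - 0.4i)*0.3 = 0.97 + 0.12i
Step 3: |z0 - a|^2 = 0.2^2 + (-0.4)^2 = 0.2; |1 - conj(a)*z0|^2 = 0.97^2 + 0.12^2 = 0.9553
Step 4: |B_a(0.3)| = sqrt(0.2 / 0.9553) = sqrt(0.209358)
Step 5: = 0.4576

0.4576


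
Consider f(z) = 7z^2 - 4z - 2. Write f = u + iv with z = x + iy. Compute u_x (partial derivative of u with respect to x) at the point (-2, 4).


Step 1: f(z) = 7(x+iy)^2 - 4(x+iy) - 2
Step 2: u = 7(x^2 - y^2) - 4x - 2
Step 3: u_x = 14x - 4
Step 4: At (-2, 4): u_x = -28 - 4 = -32

-32


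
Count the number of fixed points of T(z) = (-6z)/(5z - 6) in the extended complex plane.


Step 1: Fixed points satisfy T(z) = z
Step 2: 5z^2 = 0
Step 3: Discriminant = 0^2 - 4*5*0 = 0
Step 4: Number of fixed points = 1

1


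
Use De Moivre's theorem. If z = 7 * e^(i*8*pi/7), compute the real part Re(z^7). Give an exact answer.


Step 1: By De Moivre's theorem, z^7 = 7^7 * e^(i*7*8*pi/7) = 823543 * (cos(8*pi) + i*sin(8*pi))
Step 2: |z|^7 = 7^7 = 823543
Step 3: Reduce the angle mod 2*pi: 8*pi - 8*pi = 0
Step 4: cos(0) = 1
Step 5: Re(z^7) = 823543 * 1 = 823543

823543


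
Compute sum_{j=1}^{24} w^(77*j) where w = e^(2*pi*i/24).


Step 1: The sum sum_{j=1}^{n} w^(k*j) equals n if n | k, else 0.
Step 2: Here n = 24, k = 77
Step 3: Does n divide k? 24 | 77 -> False
Step 4: Sum = 0

0


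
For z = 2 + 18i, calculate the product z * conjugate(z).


Step 1: conj(z) = 2 - 18i
Step 2: z * conj(z) = 2^2 + 18^2
Step 3: = 4 + 324 = 328

328


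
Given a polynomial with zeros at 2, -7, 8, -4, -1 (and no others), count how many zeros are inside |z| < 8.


Step 1: Check each root:
  z = 2: |2| = 2 < 8
  z = -7: |-7| = 7 < 8
  z = 8: |8| = 8 >= 8
  z = -4: |-4| = 4 < 8
  z = -1: |-1| = 1 < 8
Step 2: Count = 4

4


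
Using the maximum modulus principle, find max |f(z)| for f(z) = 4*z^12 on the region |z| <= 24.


Step 1: On |z| = 24, |f(z)| = 4 * |z|^12 = 4 * 24^12
Step 2: By maximum modulus principle, maximum is on boundary.
Step 3: Maximum = 4 * 36520347436056576 = 146081389744226304

146081389744226304


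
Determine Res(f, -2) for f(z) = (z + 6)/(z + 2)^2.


Step 1: Pole of order 2 at z = -2
Step 2: Res = lim d/dz [(z + 2)^2 * f(z)] as z -> -2
Step 3: (z + 2)^2 * f(z) = z + 6
Step 4: d/dz[z + 6] = 1

1


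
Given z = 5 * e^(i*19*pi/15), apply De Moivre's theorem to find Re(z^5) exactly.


Step 1: By De Moivre's theorem, z^5 = 5^5 * e^(i*5*19*pi/15) = 3125 * (cos(19*pi/3) + i*sin(19*pi/3))
Step 2: |z|^5 = 5^5 = 3125
Step 3: Reduce the angle mod 2*pi: 19*pi/3 - 6*pi = pi/3
Step 4: cos(pi/3) = 1/2
Step 5: Re(z^5) = 3125 * 1/2 = 3125/2

3125/2


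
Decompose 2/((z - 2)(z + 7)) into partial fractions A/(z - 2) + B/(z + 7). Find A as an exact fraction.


Step 1: Multiply both sides by (z - 2) and set z = 2
Step 2: A = 2 / (2 + 7)
Step 3: A = 2 / 9
Step 4: A = 2/9

2/9
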